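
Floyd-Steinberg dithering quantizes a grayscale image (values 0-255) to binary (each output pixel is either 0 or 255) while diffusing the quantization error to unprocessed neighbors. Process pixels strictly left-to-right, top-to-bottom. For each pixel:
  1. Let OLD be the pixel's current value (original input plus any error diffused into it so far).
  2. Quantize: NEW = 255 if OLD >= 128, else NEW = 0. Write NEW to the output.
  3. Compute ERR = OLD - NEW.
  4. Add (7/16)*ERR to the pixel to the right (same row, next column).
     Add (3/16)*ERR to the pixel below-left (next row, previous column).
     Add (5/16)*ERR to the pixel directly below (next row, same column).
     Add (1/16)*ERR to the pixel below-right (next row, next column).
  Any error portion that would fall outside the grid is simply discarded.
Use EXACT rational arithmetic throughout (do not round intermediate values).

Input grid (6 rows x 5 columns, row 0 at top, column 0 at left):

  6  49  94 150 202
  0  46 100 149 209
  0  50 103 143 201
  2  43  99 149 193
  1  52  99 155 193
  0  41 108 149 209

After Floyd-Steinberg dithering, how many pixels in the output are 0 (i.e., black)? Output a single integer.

Answer: 18

Derivation:
(0,0): OLD=6 → NEW=0, ERR=6
(0,1): OLD=413/8 → NEW=0, ERR=413/8
(0,2): OLD=14923/128 → NEW=0, ERR=14923/128
(0,3): OLD=411661/2048 → NEW=255, ERR=-110579/2048
(0,4): OLD=5845083/32768 → NEW=255, ERR=-2510757/32768
(1,0): OLD=1479/128 → NEW=0, ERR=1479/128
(1,1): OLD=91569/1024 → NEW=0, ERR=91569/1024
(1,2): OLD=5526597/32768 → NEW=255, ERR=-2829243/32768
(1,3): OLD=11438977/131072 → NEW=0, ERR=11438977/131072
(1,4): OLD=461085411/2097152 → NEW=255, ERR=-73688349/2097152
(2,0): OLD=333867/16384 → NEW=0, ERR=333867/16384
(2,1): OLD=37430473/524288 → NEW=0, ERR=37430473/524288
(2,2): OLD=1083851547/8388608 → NEW=255, ERR=-1055243493/8388608
(2,3): OLD=13858356897/134217728 → NEW=0, ERR=13858356897/134217728
(2,4): OLD=516785952295/2147483648 → NEW=255, ERR=-30822377945/2147483648
(3,0): OLD=182487355/8388608 → NEW=0, ERR=182487355/8388608
(3,1): OLD=3524210527/67108864 → NEW=0, ERR=3524210527/67108864
(3,2): OLD=228677620869/2147483648 → NEW=0, ERR=228677620869/2147483648
(3,3): OLD=933300430829/4294967296 → NEW=255, ERR=-161916229651/4294967296
(3,4): OLD=12264689043745/68719476736 → NEW=255, ERR=-5258777523935/68719476736
(4,0): OLD=18945867605/1073741824 → NEW=0, ERR=18945867605/1073741824
(4,1): OLD=3348571851413/34359738368 → NEW=0, ERR=3348571851413/34359738368
(4,2): OLD=94078444482523/549755813888 → NEW=255, ERR=-46109288058917/549755813888
(4,3): OLD=869333825421205/8796093022208 → NEW=0, ERR=869333825421205/8796093022208
(4,4): OLD=29550449976883091/140737488355328 → NEW=255, ERR=-6337609553725549/140737488355328
(5,0): OLD=13077054371039/549755813888 → NEW=0, ERR=13077054371039/549755813888
(5,1): OLD=295718681328925/4398046511104 → NEW=0, ERR=295718681328925/4398046511104
(5,2): OLD=19116203106492357/140737488355328 → NEW=255, ERR=-16771856424116283/140737488355328
(5,3): OLD=64211269224931243/562949953421312 → NEW=0, ERR=64211269224931243/562949953421312
(5,4): OLD=2260868702567832169/9007199254740992 → NEW=255, ERR=-35967107391120791/9007199254740992
Output grid:
  Row 0: ...##  (3 black, running=3)
  Row 1: ..#.#  (3 black, running=6)
  Row 2: ..#.#  (3 black, running=9)
  Row 3: ...##  (3 black, running=12)
  Row 4: ..#.#  (3 black, running=15)
  Row 5: ..#.#  (3 black, running=18)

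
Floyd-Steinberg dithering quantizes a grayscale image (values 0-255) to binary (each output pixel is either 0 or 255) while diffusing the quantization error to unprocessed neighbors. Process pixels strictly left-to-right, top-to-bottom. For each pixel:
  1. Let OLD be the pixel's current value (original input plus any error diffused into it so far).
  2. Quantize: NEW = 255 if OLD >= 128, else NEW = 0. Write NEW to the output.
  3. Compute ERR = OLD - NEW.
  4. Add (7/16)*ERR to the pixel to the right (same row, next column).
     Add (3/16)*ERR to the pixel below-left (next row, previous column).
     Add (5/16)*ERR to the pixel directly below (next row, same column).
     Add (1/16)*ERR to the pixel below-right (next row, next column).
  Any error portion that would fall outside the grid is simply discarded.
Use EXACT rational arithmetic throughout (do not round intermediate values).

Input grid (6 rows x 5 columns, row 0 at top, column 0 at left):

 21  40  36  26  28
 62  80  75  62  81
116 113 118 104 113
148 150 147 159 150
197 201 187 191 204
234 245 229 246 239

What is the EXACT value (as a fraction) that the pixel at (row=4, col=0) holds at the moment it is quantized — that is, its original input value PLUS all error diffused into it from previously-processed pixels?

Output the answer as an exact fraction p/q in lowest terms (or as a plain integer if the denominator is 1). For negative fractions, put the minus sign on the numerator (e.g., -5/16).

(0,0): OLD=21 → NEW=0, ERR=21
(0,1): OLD=787/16 → NEW=0, ERR=787/16
(0,2): OLD=14725/256 → NEW=0, ERR=14725/256
(0,3): OLD=209571/4096 → NEW=0, ERR=209571/4096
(0,4): OLD=3302005/65536 → NEW=0, ERR=3302005/65536
(1,0): OLD=19913/256 → NEW=0, ERR=19913/256
(1,1): OLD=289791/2048 → NEW=255, ERR=-232449/2048
(1,2): OLD=3669099/65536 → NEW=0, ERR=3669099/65536
(1,3): OLD=30284175/262144 → NEW=0, ERR=30284175/262144
(1,4): OLD=631180493/4194304 → NEW=255, ERR=-438367027/4194304
(2,0): OLD=3900261/32768 → NEW=0, ERR=3900261/32768
(2,1): OLD=152005927/1048576 → NEW=255, ERR=-115380953/1048576
(2,2): OLD=1709968949/16777216 → NEW=0, ERR=1709968949/16777216
(2,3): OLD=45256891087/268435456 → NEW=255, ERR=-23194150193/268435456
(2,4): OLD=213705799657/4294967296 → NEW=0, ERR=213705799657/4294967296
(3,0): OLD=2760926869/16777216 → NEW=255, ERR=-1517263211/16777216
(3,1): OLD=13770420081/134217728 → NEW=0, ERR=13770420081/134217728
(3,2): OLD=861823615019/4294967296 → NEW=255, ERR=-233393045461/4294967296
(3,3): OLD=1064497864659/8589934592 → NEW=0, ERR=1064497864659/8589934592
(3,4): OLD=29462173263807/137438953472 → NEW=255, ERR=-5584759871553/137438953472
(4,0): OLD=403675010459/2147483648 → NEW=255, ERR=-143933319781/2147483648
Target (4,0): original=197, with diffused error = 403675010459/2147483648

Answer: 403675010459/2147483648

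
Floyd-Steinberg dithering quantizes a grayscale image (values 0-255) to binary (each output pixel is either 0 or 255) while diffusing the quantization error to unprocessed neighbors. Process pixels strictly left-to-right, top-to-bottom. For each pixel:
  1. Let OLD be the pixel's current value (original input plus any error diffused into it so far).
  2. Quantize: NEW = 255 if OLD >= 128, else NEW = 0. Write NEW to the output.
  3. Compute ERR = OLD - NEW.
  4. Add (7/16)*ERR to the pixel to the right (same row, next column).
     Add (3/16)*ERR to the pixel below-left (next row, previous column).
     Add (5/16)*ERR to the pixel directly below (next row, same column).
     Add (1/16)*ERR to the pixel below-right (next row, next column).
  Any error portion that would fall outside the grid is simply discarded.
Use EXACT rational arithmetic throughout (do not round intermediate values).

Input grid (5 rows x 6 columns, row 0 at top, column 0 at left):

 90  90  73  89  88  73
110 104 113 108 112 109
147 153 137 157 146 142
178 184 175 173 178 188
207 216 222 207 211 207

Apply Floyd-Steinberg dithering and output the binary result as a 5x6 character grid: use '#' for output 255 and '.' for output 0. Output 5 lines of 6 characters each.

Answer: .#..#.
..#..#
##.##.
#.##.#
######

Derivation:
(0,0): OLD=90 → NEW=0, ERR=90
(0,1): OLD=1035/8 → NEW=255, ERR=-1005/8
(0,2): OLD=2309/128 → NEW=0, ERR=2309/128
(0,3): OLD=198435/2048 → NEW=0, ERR=198435/2048
(0,4): OLD=4272629/32768 → NEW=255, ERR=-4083211/32768
(0,5): OLD=9690547/524288 → NEW=0, ERR=9690547/524288
(1,0): OLD=14665/128 → NEW=0, ERR=14665/128
(1,1): OLD=126847/1024 → NEW=0, ERR=126847/1024
(1,2): OLD=6001387/32768 → NEW=255, ERR=-2354453/32768
(1,3): OLD=11089551/131072 → NEW=0, ERR=11089551/131072
(1,4): OLD=1003245645/8388608 → NEW=0, ERR=1003245645/8388608
(1,5): OLD=21382393611/134217728 → NEW=255, ERR=-12843127029/134217728
(2,0): OLD=3375589/16384 → NEW=255, ERR=-802331/16384
(2,1): OLD=85969831/524288 → NEW=255, ERR=-47723609/524288
(2,2): OLD=824838069/8388608 → NEW=0, ERR=824838069/8388608
(2,3): OLD=16400851533/67108864 → NEW=255, ERR=-711908787/67108864
(2,4): OLD=356651860327/2147483648 → NEW=255, ERR=-190956469913/2147483648
(2,5): OLD=2771768281665/34359738368 → NEW=0, ERR=2771768281665/34359738368
(3,0): OLD=1221628437/8388608 → NEW=255, ERR=-917466603/8388608
(3,1): OLD=8259813873/67108864 → NEW=0, ERR=8259813873/67108864
(3,2): OLD=135236345379/536870912 → NEW=255, ERR=-1665737181/536870912
(3,3): OLD=5421977826601/34359738368 → NEW=255, ERR=-3339755457239/34359738368
(3,4): OLD=33576268312201/274877906944 → NEW=0, ERR=33576268312201/274877906944
(3,5): OLD=1148294925390695/4398046511104 → NEW=255, ERR=26793065059175/4398046511104
(4,0): OLD=210345335067/1073741824 → NEW=255, ERR=-63458830053/1073741824
(4,1): OLD=3799994894943/17179869184 → NEW=255, ERR=-580871746977/17179869184
(4,2): OLD=107590308658797/549755813888 → NEW=255, ERR=-32597423882643/549755813888
(4,3): OLD=1525180746839297/8796093022208 → NEW=255, ERR=-717822973823743/8796093022208
(4,4): OLD=29348833149462033/140737488355328 → NEW=255, ERR=-6539226381146607/140737488355328
(4,5): OLD=441825916550134999/2251799813685248 → NEW=255, ERR=-132383035939603241/2251799813685248
Row 0: .#..#.
Row 1: ..#..#
Row 2: ##.##.
Row 3: #.##.#
Row 4: ######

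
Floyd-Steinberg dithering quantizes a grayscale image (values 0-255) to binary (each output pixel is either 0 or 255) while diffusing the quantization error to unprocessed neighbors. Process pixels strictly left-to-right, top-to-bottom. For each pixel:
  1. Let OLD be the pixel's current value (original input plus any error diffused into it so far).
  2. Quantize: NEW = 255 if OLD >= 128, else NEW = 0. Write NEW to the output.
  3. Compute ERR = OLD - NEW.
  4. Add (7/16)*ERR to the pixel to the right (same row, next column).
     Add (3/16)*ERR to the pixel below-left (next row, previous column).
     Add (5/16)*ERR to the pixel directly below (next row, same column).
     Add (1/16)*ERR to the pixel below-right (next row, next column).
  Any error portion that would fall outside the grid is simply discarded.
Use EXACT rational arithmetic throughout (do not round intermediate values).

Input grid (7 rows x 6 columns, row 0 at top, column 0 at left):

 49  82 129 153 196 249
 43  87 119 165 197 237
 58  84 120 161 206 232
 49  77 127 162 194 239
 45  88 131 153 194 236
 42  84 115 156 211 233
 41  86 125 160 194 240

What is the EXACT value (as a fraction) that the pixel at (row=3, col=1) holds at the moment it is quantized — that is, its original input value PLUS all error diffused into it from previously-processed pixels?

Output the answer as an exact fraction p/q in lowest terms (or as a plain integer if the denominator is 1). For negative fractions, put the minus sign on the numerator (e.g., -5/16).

Answer: 17689353149/134217728

Derivation:
(0,0): OLD=49 → NEW=0, ERR=49
(0,1): OLD=1655/16 → NEW=0, ERR=1655/16
(0,2): OLD=44609/256 → NEW=255, ERR=-20671/256
(0,3): OLD=481991/4096 → NEW=0, ERR=481991/4096
(0,4): OLD=16218993/65536 → NEW=255, ERR=-492687/65536
(0,5): OLD=257646615/1048576 → NEW=255, ERR=-9740265/1048576
(1,0): OLD=19893/256 → NEW=0, ERR=19893/256
(1,1): OLD=289267/2048 → NEW=255, ERR=-232973/2048
(1,2): OLD=4753135/65536 → NEW=0, ERR=4753135/65536
(1,3): OLD=59519107/262144 → NEW=255, ERR=-7327613/262144
(1,4): OLD=3154692329/16777216 → NEW=255, ERR=-1123497751/16777216
(1,5): OLD=54849369743/268435456 → NEW=255, ERR=-13601671537/268435456
(2,0): OLD=1997345/32768 → NEW=0, ERR=1997345/32768
(2,1): OLD=98119547/1048576 → NEW=0, ERR=98119547/1048576
(2,2): OLD=2873140017/16777216 → NEW=255, ERR=-1405050063/16777216
(2,3): OLD=14442115561/134217728 → NEW=0, ERR=14442115561/134217728
(2,4): OLD=948764570427/4294967296 → NEW=255, ERR=-146452090053/4294967296
(2,5): OLD=13542004825165/68719476736 → NEW=255, ERR=-3981461742515/68719476736
(3,0): OLD=1436017425/16777216 → NEW=0, ERR=1436017425/16777216
(3,1): OLD=17689353149/134217728 → NEW=255, ERR=-16536167491/134217728
Target (3,1): original=77, with diffused error = 17689353149/134217728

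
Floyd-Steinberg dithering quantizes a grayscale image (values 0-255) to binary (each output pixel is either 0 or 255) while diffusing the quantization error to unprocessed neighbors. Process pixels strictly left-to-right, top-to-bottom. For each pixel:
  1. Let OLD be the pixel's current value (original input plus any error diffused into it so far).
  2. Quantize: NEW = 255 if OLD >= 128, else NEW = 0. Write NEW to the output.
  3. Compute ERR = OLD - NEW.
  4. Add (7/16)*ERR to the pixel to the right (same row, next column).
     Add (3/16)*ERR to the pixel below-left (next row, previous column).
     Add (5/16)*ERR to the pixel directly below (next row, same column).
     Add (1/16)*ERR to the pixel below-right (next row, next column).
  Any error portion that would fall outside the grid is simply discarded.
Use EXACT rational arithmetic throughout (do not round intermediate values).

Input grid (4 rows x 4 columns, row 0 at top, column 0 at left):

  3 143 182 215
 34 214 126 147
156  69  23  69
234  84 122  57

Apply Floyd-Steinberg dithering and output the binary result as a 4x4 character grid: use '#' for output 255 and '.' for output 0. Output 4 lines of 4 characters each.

(0,0): OLD=3 → NEW=0, ERR=3
(0,1): OLD=2309/16 → NEW=255, ERR=-1771/16
(0,2): OLD=34195/256 → NEW=255, ERR=-31085/256
(0,3): OLD=663045/4096 → NEW=255, ERR=-381435/4096
(1,0): OLD=3631/256 → NEW=0, ERR=3631/256
(1,1): OLD=333897/2048 → NEW=255, ERR=-188343/2048
(1,2): OLD=1536253/65536 → NEW=0, ERR=1536253/65536
(1,3): OLD=126421883/1048576 → NEW=0, ERR=126421883/1048576
(2,0): OLD=4692019/32768 → NEW=255, ERR=-3663821/32768
(2,1): OLD=-3538335/1048576 → NEW=0, ERR=-3538335/1048576
(2,2): OLD=95855237/2097152 → NEW=0, ERR=95855237/2097152
(2,3): OLD=4299621393/33554432 → NEW=255, ERR=-4256758767/33554432
(3,0): OLD=3329042179/16777216 → NEW=255, ERR=-949147901/16777216
(3,1): OLD=16046125533/268435456 → NEW=0, ERR=16046125533/268435456
(3,2): OLD=594588216355/4294967296 → NEW=255, ERR=-500628444125/4294967296
(3,3): OLD=-2115403020427/68719476736 → NEW=0, ERR=-2115403020427/68719476736
Row 0: .###
Row 1: .#..
Row 2: #..#
Row 3: #.#.

Answer: .###
.#..
#..#
#.#.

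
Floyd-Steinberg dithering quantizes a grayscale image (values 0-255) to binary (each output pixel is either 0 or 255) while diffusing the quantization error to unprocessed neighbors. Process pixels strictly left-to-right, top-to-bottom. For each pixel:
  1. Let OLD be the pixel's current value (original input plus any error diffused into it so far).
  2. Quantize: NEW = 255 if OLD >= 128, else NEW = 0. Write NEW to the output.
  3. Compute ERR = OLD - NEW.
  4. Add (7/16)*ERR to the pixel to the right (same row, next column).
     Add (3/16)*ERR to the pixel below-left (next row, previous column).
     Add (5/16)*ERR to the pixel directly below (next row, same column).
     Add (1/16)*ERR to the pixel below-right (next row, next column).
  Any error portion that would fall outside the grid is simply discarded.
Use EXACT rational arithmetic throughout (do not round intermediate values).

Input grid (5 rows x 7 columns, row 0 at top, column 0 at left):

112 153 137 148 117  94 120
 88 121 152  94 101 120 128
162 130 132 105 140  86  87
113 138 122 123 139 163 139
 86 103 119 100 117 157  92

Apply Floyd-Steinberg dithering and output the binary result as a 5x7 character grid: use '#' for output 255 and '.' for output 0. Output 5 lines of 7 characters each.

Answer: .#.#.#.
.##..#.
#.#.#.#
.#.#.#.
.#..##.

Derivation:
(0,0): OLD=112 → NEW=0, ERR=112
(0,1): OLD=202 → NEW=255, ERR=-53
(0,2): OLD=1821/16 → NEW=0, ERR=1821/16
(0,3): OLD=50635/256 → NEW=255, ERR=-14645/256
(0,4): OLD=376717/4096 → NEW=0, ERR=376717/4096
(0,5): OLD=8797403/65536 → NEW=255, ERR=-7914277/65536
(0,6): OLD=70429181/1048576 → NEW=0, ERR=70429181/1048576
(1,0): OLD=1809/16 → NEW=0, ERR=1809/16
(1,1): OLD=23327/128 → NEW=255, ERR=-9313/128
(1,2): OLD=580387/4096 → NEW=255, ERR=-464093/4096
(1,3): OLD=834115/16384 → NEW=0, ERR=834115/16384
(1,4): OLD=131906805/1048576 → NEW=0, ERR=131906805/1048576
(1,5): OLD=1305599245/8388608 → NEW=255, ERR=-833495795/8388608
(1,6): OLD=13149538403/134217728 → NEW=0, ERR=13149538403/134217728
(2,0): OLD=376197/2048 → NEW=255, ERR=-146043/2048
(2,1): OLD=4055823/65536 → NEW=0, ERR=4055823/65536
(2,2): OLD=134916477/1048576 → NEW=255, ERR=-132470403/1048576
(2,3): OLD=689072133/8388608 → NEW=0, ERR=689072133/8388608
(2,4): OLD=13408419273/67108864 → NEW=255, ERR=-3704341047/67108864
(2,5): OLD=122475841719/2147483648 → NEW=0, ERR=122475841719/2147483648
(2,6): OLD=4685216278769/34359738368 → NEW=255, ERR=-4076517005071/34359738368
(3,0): OLD=107289677/1048576 → NEW=0, ERR=107289677/1048576
(3,1): OLD=1459282081/8388608 → NEW=255, ERR=-679812959/8388608
(3,2): OLD=4451708863/67108864 → NEW=0, ERR=4451708863/67108864
(3,3): OLD=42800990695/268435456 → NEW=255, ERR=-25650050585/268435456
(3,4): OLD=3290736224077/34359738368 → NEW=0, ERR=3290736224077/34359738368
(3,5): OLD=54158622469263/274877906944 → NEW=255, ERR=-15935243801457/274877906944
(3,6): OLD=352397985970449/4398046511104 → NEW=0, ERR=352397985970449/4398046511104
(4,0): OLD=13794872811/134217728 → NEW=0, ERR=13794872811/134217728
(4,1): OLD=303813220535/2147483648 → NEW=255, ERR=-243795109705/2147483648
(4,2): OLD=2304883184393/34359738368 → NEW=0, ERR=2304883184393/34359738368
(4,3): OLD=33422607457619/274877906944 → NEW=0, ERR=33422607457619/274877906944
(4,4): OLD=403043879881085/2199023255552 → NEW=255, ERR=-157707050284675/2199023255552
(4,5): OLD=9043582822384441/70368744177664 → NEW=255, ERR=-8900446942919879/70368744177664
(4,6): OLD=65392079293545183/1125899906842624 → NEW=0, ERR=65392079293545183/1125899906842624
Row 0: .#.#.#.
Row 1: .##..#.
Row 2: #.#.#.#
Row 3: .#.#.#.
Row 4: .#..##.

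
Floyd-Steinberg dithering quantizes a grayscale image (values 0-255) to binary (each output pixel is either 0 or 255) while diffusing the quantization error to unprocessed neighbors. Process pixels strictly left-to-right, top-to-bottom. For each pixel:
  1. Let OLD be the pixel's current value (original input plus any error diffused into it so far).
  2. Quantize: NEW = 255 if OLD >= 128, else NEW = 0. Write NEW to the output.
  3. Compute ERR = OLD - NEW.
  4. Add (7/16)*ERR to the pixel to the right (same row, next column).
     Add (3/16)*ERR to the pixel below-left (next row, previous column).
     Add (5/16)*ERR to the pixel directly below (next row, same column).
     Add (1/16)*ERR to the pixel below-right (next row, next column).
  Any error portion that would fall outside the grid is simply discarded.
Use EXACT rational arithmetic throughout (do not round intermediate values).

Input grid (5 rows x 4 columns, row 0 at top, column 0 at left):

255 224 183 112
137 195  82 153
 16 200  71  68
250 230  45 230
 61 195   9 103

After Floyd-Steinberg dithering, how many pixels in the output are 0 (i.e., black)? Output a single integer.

(0,0): OLD=255 → NEW=255, ERR=0
(0,1): OLD=224 → NEW=255, ERR=-31
(0,2): OLD=2711/16 → NEW=255, ERR=-1369/16
(0,3): OLD=19089/256 → NEW=0, ERR=19089/256
(1,0): OLD=2099/16 → NEW=255, ERR=-1981/16
(1,1): OLD=14733/128 → NEW=0, ERR=14733/128
(1,2): OLD=481945/4096 → NEW=0, ERR=481945/4096
(1,3): OLD=14577279/65536 → NEW=255, ERR=-2134401/65536
(2,0): OLD=-2273/2048 → NEW=0, ERR=-2273/2048
(2,1): OLD=16371357/65536 → NEW=255, ERR=-340323/65536
(2,2): OLD=13970291/131072 → NEW=0, ERR=13970291/131072
(2,3): OLD=234476603/2097152 → NEW=0, ERR=234476603/2097152
(3,0): OLD=260759351/1048576 → NEW=255, ERR=-6627529/1048576
(3,1): OLD=4119264345/16777216 → NEW=255, ERR=-158925735/16777216
(3,2): OLD=25448417399/268435456 → NEW=0, ERR=25448417399/268435456
(3,3): OLD=1344657581761/4294967296 → NEW=255, ERR=249440921281/4294967296
(4,0): OLD=15367583291/268435456 → NEW=0, ERR=15367583291/268435456
(4,1): OLD=503513125865/2147483648 → NEW=255, ERR=-44095204375/2147483648
(4,2): OLD=2744653596977/68719476736 → NEW=0, ERR=2744653596977/68719476736
(4,3): OLD=158932341396391/1099511627776 → NEW=255, ERR=-121443123686489/1099511627776
Output grid:
  Row 0: ###.  (1 black, running=1)
  Row 1: #..#  (2 black, running=3)
  Row 2: .#..  (3 black, running=6)
  Row 3: ##.#  (1 black, running=7)
  Row 4: .#.#  (2 black, running=9)

Answer: 9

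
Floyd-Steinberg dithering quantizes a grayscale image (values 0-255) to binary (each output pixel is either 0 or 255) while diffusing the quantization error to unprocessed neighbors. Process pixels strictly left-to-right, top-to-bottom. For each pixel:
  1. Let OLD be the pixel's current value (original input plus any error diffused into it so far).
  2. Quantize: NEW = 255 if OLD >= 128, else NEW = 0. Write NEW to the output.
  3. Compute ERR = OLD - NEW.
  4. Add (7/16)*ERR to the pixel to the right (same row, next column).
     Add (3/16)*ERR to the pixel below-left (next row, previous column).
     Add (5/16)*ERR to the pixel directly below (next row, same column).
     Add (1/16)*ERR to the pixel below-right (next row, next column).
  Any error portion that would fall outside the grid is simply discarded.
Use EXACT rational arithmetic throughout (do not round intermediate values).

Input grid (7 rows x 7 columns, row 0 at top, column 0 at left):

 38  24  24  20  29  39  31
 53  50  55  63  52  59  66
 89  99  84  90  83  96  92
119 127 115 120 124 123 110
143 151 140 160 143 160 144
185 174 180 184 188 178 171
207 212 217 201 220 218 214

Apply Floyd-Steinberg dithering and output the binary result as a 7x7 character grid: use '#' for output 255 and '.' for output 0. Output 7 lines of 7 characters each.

Answer: .......
...#..#
#.#..#.
.#.#.#.
#.#.#.#
######.
#.#.###

Derivation:
(0,0): OLD=38 → NEW=0, ERR=38
(0,1): OLD=325/8 → NEW=0, ERR=325/8
(0,2): OLD=5347/128 → NEW=0, ERR=5347/128
(0,3): OLD=78389/2048 → NEW=0, ERR=78389/2048
(0,4): OLD=1498995/32768 → NEW=0, ERR=1498995/32768
(0,5): OLD=30940197/524288 → NEW=0, ERR=30940197/524288
(0,6): OLD=476628227/8388608 → NEW=0, ERR=476628227/8388608
(1,0): OLD=9279/128 → NEW=0, ERR=9279/128
(1,1): OLD=107129/1024 → NEW=0, ERR=107129/1024
(1,2): OLD=4048173/32768 → NEW=0, ERR=4048173/32768
(1,3): OLD=18376073/131072 → NEW=255, ERR=-15047287/131072
(1,4): OLD=247691355/8388608 → NEW=0, ERR=247691355/8388608
(1,5): OLD=6970764299/67108864 → NEW=0, ERR=6970764299/67108864
(1,6): OLD=142687784773/1073741824 → NEW=255, ERR=-131116380347/1073741824
(2,0): OLD=2150723/16384 → NEW=255, ERR=-2027197/16384
(2,1): OLD=55184337/524288 → NEW=0, ERR=55184337/524288
(2,2): OLD=1289069875/8388608 → NEW=255, ERR=-850025165/8388608
(2,3): OLD=1546846939/67108864 → NEW=0, ERR=1546846939/67108864
(2,4): OLD=61532118059/536870912 → NEW=0, ERR=61532118059/536870912
(2,5): OLD=2706733590809/17179869184 → NEW=255, ERR=-1674133051111/17179869184
(2,6): OLD=4865041313855/274877906944 → NEW=0, ERR=4865041313855/274877906944
(3,0): OLD=839445843/8388608 → NEW=0, ERR=839445843/8388608
(3,1): OLD=11874259479/67108864 → NEW=255, ERR=-5238500841/67108864
(3,2): OLD=32256966613/536870912 → NEW=0, ERR=32256966613/536870912
(3,3): OLD=362164884627/2147483648 → NEW=255, ERR=-185443445613/2147483648
(3,4): OLD=28918760059219/274877906944 → NEW=0, ERR=28918760059219/274877906944
(3,5): OLD=327779982789609/2199023255552 → NEW=255, ERR=-232970947376151/2199023255552
(3,6): OLD=2219796920150455/35184372088832 → NEW=0, ERR=2219796920150455/35184372088832
(4,0): OLD=171407412029/1073741824 → NEW=255, ERR=-102396753091/1073741824
(4,1): OLD=1759293775449/17179869184 → NEW=0, ERR=1759293775449/17179869184
(4,2): OLD=50167379148375/274877906944 → NEW=255, ERR=-19926487122345/274877906944
(4,3): OLD=274395036905709/2199023255552 → NEW=0, ERR=274395036905709/2199023255552
(4,4): OLD=3610036969487767/17592186044416 → NEW=255, ERR=-875970471838313/17592186044416
(4,5): OLD=69531722199612855/562949953421312 → NEW=0, ERR=69531722199612855/562949953421312
(4,6): OLD=1901701939163734577/9007199254740992 → NEW=255, ERR=-395133870795218383/9007199254740992
(5,0): OLD=47938553863707/274877906944 → NEW=255, ERR=-22155312407013/274877906944
(5,1): OLD=332461688980297/2199023255552 → NEW=255, ERR=-228289241185463/2199023255552
(5,2): OLD=2493238758386159/17592186044416 → NEW=255, ERR=-1992768682939921/17592186044416
(5,3): OLD=22457304909532299/140737488355328 → NEW=255, ERR=-13430754621076341/140737488355328
(5,4): OLD=1455977351053738937/9007199254740992 → NEW=255, ERR=-840858458905214023/9007199254740992
(5,5): OLD=11847566773584002025/72057594037927936 → NEW=255, ERR=-6527119706087621655/72057594037927936
(5,6): OLD=144554444954899191431/1152921504606846976 → NEW=0, ERR=144554444954899191431/1152921504606846976
(6,0): OLD=5712084802551315/35184372088832 → NEW=255, ERR=-3259930080100845/35184372088832
(6,1): OLD=63470248184037999/562949953421312 → NEW=0, ERR=63470248184037999/562949953421312
(6,2): OLD=1860399885100279277/9007199254740992 → NEW=255, ERR=-436435924858673683/9007199254740992
(6,3): OLD=9035693454055501875/72057594037927936 → NEW=0, ERR=9035693454055501875/72057594037927936
(6,4): OLD=32100042668929041921/144115188075855872 → NEW=255, ERR=-4649330290414205439/144115188075855872
(6,5): OLD=3564891587443307194653/18446744073709551616 → NEW=255, ERR=-1139028151352628467427/18446744073709551616
(6,6): OLD=65081867600546609631995/295147905179352825856 → NEW=255, ERR=-10180848220188360961285/295147905179352825856
Row 0: .......
Row 1: ...#..#
Row 2: #.#..#.
Row 3: .#.#.#.
Row 4: #.#.#.#
Row 5: ######.
Row 6: #.#.###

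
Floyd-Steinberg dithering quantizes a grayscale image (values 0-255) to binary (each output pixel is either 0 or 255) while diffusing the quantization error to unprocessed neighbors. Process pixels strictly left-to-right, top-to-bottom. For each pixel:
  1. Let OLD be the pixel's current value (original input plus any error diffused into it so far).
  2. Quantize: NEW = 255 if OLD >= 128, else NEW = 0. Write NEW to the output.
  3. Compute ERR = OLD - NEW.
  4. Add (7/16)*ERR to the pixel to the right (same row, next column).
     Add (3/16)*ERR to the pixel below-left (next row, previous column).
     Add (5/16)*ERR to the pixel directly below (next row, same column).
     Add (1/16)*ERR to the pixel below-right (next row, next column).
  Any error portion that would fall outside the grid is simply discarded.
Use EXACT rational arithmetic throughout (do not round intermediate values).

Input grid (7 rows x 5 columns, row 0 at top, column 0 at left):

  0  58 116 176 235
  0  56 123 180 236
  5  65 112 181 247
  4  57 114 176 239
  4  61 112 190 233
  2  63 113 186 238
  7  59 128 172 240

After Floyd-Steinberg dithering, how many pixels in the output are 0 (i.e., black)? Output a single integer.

Answer: 18

Derivation:
(0,0): OLD=0 → NEW=0, ERR=0
(0,1): OLD=58 → NEW=0, ERR=58
(0,2): OLD=1131/8 → NEW=255, ERR=-909/8
(0,3): OLD=16165/128 → NEW=0, ERR=16165/128
(0,4): OLD=594435/2048 → NEW=255, ERR=72195/2048
(1,0): OLD=87/8 → NEW=0, ERR=87/8
(1,1): OLD=3685/64 → NEW=0, ERR=3685/64
(1,2): OLD=286693/2048 → NEW=255, ERR=-235547/2048
(1,3): OLD=1381623/8192 → NEW=255, ERR=-707337/8192
(1,4): OLD=28460093/131072 → NEW=255, ERR=-4963267/131072
(2,0): OLD=19655/1024 → NEW=0, ERR=19655/1024
(2,1): OLD=2310321/32768 → NEW=0, ERR=2310321/32768
(2,2): OLD=49447419/524288 → NEW=0, ERR=49447419/524288
(2,3): OLD=1518262905/8388608 → NEW=255, ERR=-620832135/8388608
(2,4): OLD=26493395343/134217728 → NEW=255, ERR=-7732125297/134217728
(3,0): OLD=12172915/524288 → NEW=0, ERR=12172915/524288
(3,1): OLD=453296179/4194304 → NEW=0, ERR=453296179/4194304
(3,2): OLD=24331706789/134217728 → NEW=255, ERR=-9893813851/134217728
(3,3): OLD=970687569/8388608 → NEW=0, ERR=970687569/8388608
(3,4): OLD=573371658955/2147483648 → NEW=255, ERR=25763328715/2147483648
(4,0): OLD=2115240593/67108864 → NEW=0, ERR=2115240593/67108864
(4,1): OLD=206572084157/2147483648 → NEW=0, ERR=206572084157/2147483648
(4,2): OLD=5480365874875/34359738368 → NEW=255, ERR=-3281367408965/34359738368
(4,3): OLD=100067537621549/549755813888 → NEW=255, ERR=-40120194919891/549755813888
(4,4): OLD=1865240351012411/8796093022208 → NEW=255, ERR=-377763369650629/8796093022208
(5,0): OLD=1026874224087/34359738368 → NEW=0, ERR=1026874224087/34359738368
(5,1): OLD=24793701766417/274877906944 → NEW=0, ERR=24793701766417/274877906944
(5,2): OLD=1011082812306661/8796093022208 → NEW=0, ERR=1011082812306661/8796093022208
(5,3): OLD=7017954190249857/35184372088832 → NEW=255, ERR=-1954060692402303/35184372088832
(5,4): OLD=110180704199570531/562949953421312 → NEW=255, ERR=-33371533922864029/562949953421312
(6,0): OLD=146242399840459/4398046511104 → NEW=0, ERR=146242399840459/4398046511104
(6,1): OLD=17614025931643753/140737488355328 → NEW=0, ERR=17614025931643753/140737488355328
(6,2): OLD=481660829653328763/2251799813685248 → NEW=255, ERR=-92548122836409477/2251799813685248
(6,3): OLD=4782195598714336065/36028797018963968 → NEW=255, ERR=-4405147641121475775/36028797018963968
(6,4): OLD=94834698060634859143/576460752303423488 → NEW=255, ERR=-52162793776738130297/576460752303423488
Output grid:
  Row 0: ..#.#  (3 black, running=3)
  Row 1: ..###  (2 black, running=5)
  Row 2: ...##  (3 black, running=8)
  Row 3: ..#.#  (3 black, running=11)
  Row 4: ..###  (2 black, running=13)
  Row 5: ...##  (3 black, running=16)
  Row 6: ..###  (2 black, running=18)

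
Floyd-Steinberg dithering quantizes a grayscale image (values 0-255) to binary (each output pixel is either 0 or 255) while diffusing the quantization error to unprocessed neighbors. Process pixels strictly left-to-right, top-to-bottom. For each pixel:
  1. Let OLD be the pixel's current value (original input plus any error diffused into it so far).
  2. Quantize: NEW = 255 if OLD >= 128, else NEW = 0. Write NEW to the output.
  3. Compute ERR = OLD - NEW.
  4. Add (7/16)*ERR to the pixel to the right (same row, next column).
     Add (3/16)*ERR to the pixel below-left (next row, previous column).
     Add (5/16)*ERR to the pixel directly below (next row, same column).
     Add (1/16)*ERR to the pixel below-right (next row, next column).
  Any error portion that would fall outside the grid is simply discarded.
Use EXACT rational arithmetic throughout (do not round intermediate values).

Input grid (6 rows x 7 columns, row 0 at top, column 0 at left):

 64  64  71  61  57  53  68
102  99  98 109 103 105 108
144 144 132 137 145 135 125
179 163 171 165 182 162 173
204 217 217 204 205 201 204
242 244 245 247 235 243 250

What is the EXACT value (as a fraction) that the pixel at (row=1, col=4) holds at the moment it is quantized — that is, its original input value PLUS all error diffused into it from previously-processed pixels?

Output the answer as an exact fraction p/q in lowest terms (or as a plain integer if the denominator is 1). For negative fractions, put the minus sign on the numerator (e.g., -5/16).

Answer: 29926997/262144

Derivation:
(0,0): OLD=64 → NEW=0, ERR=64
(0,1): OLD=92 → NEW=0, ERR=92
(0,2): OLD=445/4 → NEW=0, ERR=445/4
(0,3): OLD=7019/64 → NEW=0, ERR=7019/64
(0,4): OLD=107501/1024 → NEW=0, ERR=107501/1024
(0,5): OLD=1620859/16384 → NEW=0, ERR=1620859/16384
(0,6): OLD=29171805/262144 → NEW=0, ERR=29171805/262144
(1,0): OLD=557/4 → NEW=255, ERR=-463/4
(1,1): OLD=3263/32 → NEW=0, ERR=3263/32
(1,2): OLD=208579/1024 → NEW=255, ERR=-52541/1024
(1,3): OLD=604003/4096 → NEW=255, ERR=-440477/4096
(1,4): OLD=29926997/262144 → NEW=0, ERR=29926997/262144
Target (1,4): original=103, with diffused error = 29926997/262144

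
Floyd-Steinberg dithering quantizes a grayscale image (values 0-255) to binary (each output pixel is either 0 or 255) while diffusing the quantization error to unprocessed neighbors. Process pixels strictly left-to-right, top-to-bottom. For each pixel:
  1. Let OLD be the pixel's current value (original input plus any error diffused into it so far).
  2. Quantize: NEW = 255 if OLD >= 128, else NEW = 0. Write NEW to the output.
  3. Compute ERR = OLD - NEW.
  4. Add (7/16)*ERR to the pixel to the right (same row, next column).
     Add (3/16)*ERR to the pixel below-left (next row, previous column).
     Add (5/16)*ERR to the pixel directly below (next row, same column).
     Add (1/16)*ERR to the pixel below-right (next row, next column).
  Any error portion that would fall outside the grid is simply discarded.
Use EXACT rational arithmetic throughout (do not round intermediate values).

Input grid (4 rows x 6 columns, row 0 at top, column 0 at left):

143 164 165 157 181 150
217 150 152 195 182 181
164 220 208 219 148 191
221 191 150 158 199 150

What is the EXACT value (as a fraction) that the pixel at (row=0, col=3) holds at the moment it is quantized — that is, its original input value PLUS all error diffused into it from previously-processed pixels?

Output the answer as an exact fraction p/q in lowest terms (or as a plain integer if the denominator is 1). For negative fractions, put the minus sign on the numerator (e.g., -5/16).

Answer: 35747/256

Derivation:
(0,0): OLD=143 → NEW=255, ERR=-112
(0,1): OLD=115 → NEW=0, ERR=115
(0,2): OLD=3445/16 → NEW=255, ERR=-635/16
(0,3): OLD=35747/256 → NEW=255, ERR=-29533/256
Target (0,3): original=157, with diffused error = 35747/256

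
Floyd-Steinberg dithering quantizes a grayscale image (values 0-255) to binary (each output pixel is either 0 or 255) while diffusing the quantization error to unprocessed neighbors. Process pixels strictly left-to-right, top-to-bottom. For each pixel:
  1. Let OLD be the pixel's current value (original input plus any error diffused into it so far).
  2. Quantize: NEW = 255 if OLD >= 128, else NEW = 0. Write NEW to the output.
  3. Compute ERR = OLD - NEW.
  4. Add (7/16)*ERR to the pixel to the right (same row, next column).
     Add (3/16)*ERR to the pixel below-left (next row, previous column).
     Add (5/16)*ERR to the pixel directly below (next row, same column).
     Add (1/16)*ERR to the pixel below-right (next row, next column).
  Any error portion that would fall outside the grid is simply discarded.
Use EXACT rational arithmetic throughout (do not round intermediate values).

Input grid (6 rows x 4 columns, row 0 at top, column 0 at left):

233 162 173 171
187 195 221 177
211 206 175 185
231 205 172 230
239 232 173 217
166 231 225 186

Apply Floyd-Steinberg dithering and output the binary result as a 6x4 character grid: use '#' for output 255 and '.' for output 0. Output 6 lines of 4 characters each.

(0,0): OLD=233 → NEW=255, ERR=-22
(0,1): OLD=1219/8 → NEW=255, ERR=-821/8
(0,2): OLD=16397/128 → NEW=255, ERR=-16243/128
(0,3): OLD=236507/2048 → NEW=0, ERR=236507/2048
(1,0): OLD=20593/128 → NEW=255, ERR=-12047/128
(1,1): OLD=98903/1024 → NEW=0, ERR=98903/1024
(1,2): OLD=7826275/32768 → NEW=255, ERR=-529565/32768
(1,3): OLD=103854373/524288 → NEW=255, ERR=-29839067/524288
(2,0): OLD=3271853/16384 → NEW=255, ERR=-906067/16384
(2,1): OLD=106470143/524288 → NEW=255, ERR=-27223297/524288
(2,2): OLD=149524907/1048576 → NEW=255, ERR=-117861973/1048576
(2,3): OLD=1963414399/16777216 → NEW=0, ERR=1963414399/16777216
(3,0): OLD=1711127837/8388608 → NEW=255, ERR=-427967203/8388608
(3,1): OLD=19048406403/134217728 → NEW=255, ERR=-15177114237/134217728
(3,2): OLD=227848506621/2147483648 → NEW=0, ERR=227848506621/2147483648
(3,3): OLD=10512883265643/34359738368 → NEW=255, ERR=1751149981803/34359738368
(4,0): OLD=433479872921/2147483648 → NEW=255, ERR=-114128457319/2147483648
(4,1): OLD=3266188438539/17179869184 → NEW=255, ERR=-1114678203381/17179869184
(4,2): OLD=99098250185707/549755813888 → NEW=255, ERR=-41089482355733/549755813888
(4,3): OLD=1819547025568221/8796093022208 → NEW=255, ERR=-423456695094819/8796093022208
(5,0): OLD=37720559649801/274877906944 → NEW=255, ERR=-32373306620919/274877906944
(5,1): OLD=1247837350755359/8796093022208 → NEW=255, ERR=-995166369907681/8796093022208
(5,2): OLD=611610199272527/4398046511104 → NEW=255, ERR=-509891661058993/4398046511104
(5,3): OLD=16263974386099283/140737488355328 → NEW=0, ERR=16263974386099283/140737488355328
Row 0: ###.
Row 1: #.##
Row 2: ###.
Row 3: ##.#
Row 4: ####
Row 5: ###.

Answer: ###.
#.##
###.
##.#
####
###.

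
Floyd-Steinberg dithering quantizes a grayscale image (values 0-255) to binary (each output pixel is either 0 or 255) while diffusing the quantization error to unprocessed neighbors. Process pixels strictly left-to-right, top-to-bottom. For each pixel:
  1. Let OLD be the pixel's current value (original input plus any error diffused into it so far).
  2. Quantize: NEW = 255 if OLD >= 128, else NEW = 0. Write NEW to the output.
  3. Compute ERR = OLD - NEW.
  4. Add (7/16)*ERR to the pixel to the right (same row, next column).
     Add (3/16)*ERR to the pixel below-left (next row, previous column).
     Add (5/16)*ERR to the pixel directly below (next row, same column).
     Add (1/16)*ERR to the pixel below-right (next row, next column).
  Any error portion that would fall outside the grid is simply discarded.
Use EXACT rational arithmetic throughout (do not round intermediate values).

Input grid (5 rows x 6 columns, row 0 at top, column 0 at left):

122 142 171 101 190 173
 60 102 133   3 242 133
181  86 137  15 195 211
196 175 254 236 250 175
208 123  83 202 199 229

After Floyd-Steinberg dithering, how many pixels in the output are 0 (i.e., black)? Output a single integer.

Answer: 11

Derivation:
(0,0): OLD=122 → NEW=0, ERR=122
(0,1): OLD=1563/8 → NEW=255, ERR=-477/8
(0,2): OLD=18549/128 → NEW=255, ERR=-14091/128
(0,3): OLD=108211/2048 → NEW=0, ERR=108211/2048
(0,4): OLD=6983397/32768 → NEW=255, ERR=-1372443/32768
(0,5): OLD=81094723/524288 → NEW=255, ERR=-52598717/524288
(1,0): OLD=11129/128 → NEW=0, ERR=11129/128
(1,1): OLD=110991/1024 → NEW=0, ERR=110991/1024
(1,2): OLD=4987259/32768 → NEW=255, ERR=-3368581/32768
(1,3): OLD=-5268737/131072 → NEW=0, ERR=-5268737/131072
(1,4): OLD=1642628925/8388608 → NEW=255, ERR=-496466115/8388608
(1,5): OLD=9816452251/134217728 → NEW=0, ERR=9816452251/134217728
(2,0): OLD=3743637/16384 → NEW=255, ERR=-434283/16384
(2,1): OLD=49510647/524288 → NEW=0, ERR=49510647/524288
(2,2): OLD=1219929893/8388608 → NEW=255, ERR=-919165147/8388608
(2,3): OLD=-4229320515/67108864 → NEW=0, ERR=-4229320515/67108864
(2,4): OLD=343885705015/2147483648 → NEW=255, ERR=-203722625225/2147483648
(2,5): OLD=6482067273713/34359738368 → NEW=255, ERR=-2279666010127/34359738368
(3,0): OLD=1723213829/8388608 → NEW=255, ERR=-415881211/8388608
(3,1): OLD=10778968673/67108864 → NEW=255, ERR=-6333791647/67108864
(3,2): OLD=92638338579/536870912 → NEW=255, ERR=-44263743981/536870912
(3,3): OLD=5346347987673/34359738368 → NEW=255, ERR=-3415385296167/34359738368
(3,4): OLD=44114518123385/274877906944 → NEW=255, ERR=-25979348147335/274877906944
(3,5): OLD=470539565977975/4398046511104 → NEW=0, ERR=470539565977975/4398046511104
(4,0): OLD=187701676011/1073741824 → NEW=255, ERR=-86102489109/1073741824
(4,1): OLD=684887895215/17179869184 → NEW=0, ERR=684887895215/17179869184
(4,2): OLD=27564707800029/549755813888 → NEW=0, ERR=27564707800029/549755813888
(4,3): OLD=1495330758672305/8796093022208 → NEW=255, ERR=-747672961990735/8796093022208
(4,4): OLD=20565252505250625/140737488355328 → NEW=255, ERR=-15322807025358015/140737488355328
(4,5): OLD=470387412461456167/2251799813685248 → NEW=255, ERR=-103821540028282073/2251799813685248
Output grid:
  Row 0: .##.##  (2 black, running=2)
  Row 1: ..#.#.  (4 black, running=6)
  Row 2: #.#.##  (2 black, running=8)
  Row 3: #####.  (1 black, running=9)
  Row 4: #..###  (2 black, running=11)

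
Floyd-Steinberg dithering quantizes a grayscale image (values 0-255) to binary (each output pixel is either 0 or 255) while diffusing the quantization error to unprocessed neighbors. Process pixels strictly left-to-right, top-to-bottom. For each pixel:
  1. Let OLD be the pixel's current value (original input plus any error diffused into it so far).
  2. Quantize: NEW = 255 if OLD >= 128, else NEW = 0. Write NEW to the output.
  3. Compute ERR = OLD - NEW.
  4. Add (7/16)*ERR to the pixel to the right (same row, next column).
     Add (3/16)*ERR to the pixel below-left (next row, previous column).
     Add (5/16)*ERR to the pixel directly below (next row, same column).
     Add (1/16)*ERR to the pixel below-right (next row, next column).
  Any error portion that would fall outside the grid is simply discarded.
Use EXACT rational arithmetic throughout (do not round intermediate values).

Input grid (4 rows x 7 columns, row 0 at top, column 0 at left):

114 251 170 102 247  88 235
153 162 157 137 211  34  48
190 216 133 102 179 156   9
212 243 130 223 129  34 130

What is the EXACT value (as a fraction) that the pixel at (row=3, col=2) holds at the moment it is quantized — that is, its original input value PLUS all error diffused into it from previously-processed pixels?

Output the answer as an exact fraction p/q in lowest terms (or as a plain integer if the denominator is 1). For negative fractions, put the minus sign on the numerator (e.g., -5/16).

Answer: 54904232351/536870912

Derivation:
(0,0): OLD=114 → NEW=0, ERR=114
(0,1): OLD=2407/8 → NEW=255, ERR=367/8
(0,2): OLD=24329/128 → NEW=255, ERR=-8311/128
(0,3): OLD=150719/2048 → NEW=0, ERR=150719/2048
(0,4): OLD=9148729/32768 → NEW=255, ERR=792889/32768
(0,5): OLD=51687567/524288 → NEW=0, ERR=51687567/524288
(0,6): OLD=2333135849/8388608 → NEW=255, ERR=194040809/8388608
(1,0): OLD=25245/128 → NEW=255, ERR=-7395/128
(1,1): OLD=149515/1024 → NEW=255, ERR=-111605/1024
(1,2): OLD=3463335/32768 → NEW=0, ERR=3463335/32768
(1,3): OLD=27094843/131072 → NEW=255, ERR=-6328517/131072
(1,4): OLD=1849875697/8388608 → NEW=255, ERR=-289219343/8388608
(1,5): OLD=3729487361/67108864 → NEW=0, ERR=3729487361/67108864
(1,6): OLD=92023660015/1073741824 → NEW=0, ERR=92023660015/1073741824
(2,0): OLD=2482345/16384 → NEW=255, ERR=-1695575/16384
(2,1): OLD=80148243/524288 → NEW=255, ERR=-53545197/524288
(2,2): OLD=884851321/8388608 → NEW=0, ERR=884851321/8388608
(2,3): OLD=8938998897/67108864 → NEW=255, ERR=-8173761423/67108864
(2,4): OLD=65681472097/536870912 → NEW=0, ERR=65681472097/536870912
(2,5): OLD=4137010095083/17179869184 → NEW=255, ERR=-243856546837/17179869184
(2,6): OLD=9083546900253/274877906944 → NEW=0, ERR=9083546900253/274877906944
(3,0): OLD=1346457305/8388608 → NEW=255, ERR=-792637735/8388608
(3,1): OLD=12284623781/67108864 → NEW=255, ERR=-4828136539/67108864
(3,2): OLD=54904232351/536870912 → NEW=0, ERR=54904232351/536870912
Target (3,2): original=130, with diffused error = 54904232351/536870912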